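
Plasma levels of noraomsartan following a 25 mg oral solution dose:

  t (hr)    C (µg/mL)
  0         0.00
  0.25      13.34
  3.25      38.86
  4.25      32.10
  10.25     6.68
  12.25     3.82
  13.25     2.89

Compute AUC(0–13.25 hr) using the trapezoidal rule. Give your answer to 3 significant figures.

Trapezoidal AUC_0→13.25:
  [0→0.25]: (0.00+13.34)/2 × 0.25 = 1.6675
  [0.25→3.25]: (13.34+38.86)/2 × 3 = 78.3
  [3.25→4.25]: (38.86+32.10)/2 × 1 = 35.48
  [4.25→10.25]: (32.10+6.68)/2 × 6 = 116.34
  [10.25→12.25]: (6.68+3.82)/2 × 2 = 10.5
  [12.25→13.25]: (3.82+2.89)/2 × 1 = 3.355
  Sum = 245.6425 µg/mL·hr

AUC = 246 µg/mL·hr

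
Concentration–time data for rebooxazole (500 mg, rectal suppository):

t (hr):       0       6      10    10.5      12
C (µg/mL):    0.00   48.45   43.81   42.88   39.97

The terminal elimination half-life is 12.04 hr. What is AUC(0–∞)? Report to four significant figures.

Trapezoidal AUC_0→12:
  [0→6]: (0.00+48.45)/2 × 6 = 145.35
  [6→10]: (48.45+43.81)/2 × 4 = 184.52
  [10→10.5]: (43.81+42.88)/2 × 0.5 = 21.6725
  [10.5→12]: (42.88+39.97)/2 × 1.5 = 62.1375
  Sum = 413.68 µg/mL·hr
k_e = ln2 / t½ = 0.693147 / 12.04 = 0.0576 hr^-1
Extrapolated tail: C_last / k_e = 39.97 / 0.0576 = 693.924
AUC_0→∞ = 413.68 + 693.924 = 1107.604 µg/mL·hr

AUC = 1108 µg/mL·hr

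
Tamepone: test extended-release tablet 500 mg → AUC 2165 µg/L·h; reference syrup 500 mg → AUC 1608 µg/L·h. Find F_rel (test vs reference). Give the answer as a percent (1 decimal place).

F_rel = (AUC_test/D_test) / (AUC_ref/D_ref)
      = (2165/500) / (1608/500)
      = 4.33 / 3.216 = 1.3464 = 134.64%

F_rel = 134.6%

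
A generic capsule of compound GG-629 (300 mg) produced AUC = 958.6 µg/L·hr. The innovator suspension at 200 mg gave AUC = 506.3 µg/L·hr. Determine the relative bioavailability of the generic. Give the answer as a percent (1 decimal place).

F_rel = (AUC_test/D_test) / (AUC_ref/D_ref)
      = (958.6/300) / (506.3/200)
      = 3.19533 / 2.5315 = 1.2622 = 126.22%

F_rel = 126.2%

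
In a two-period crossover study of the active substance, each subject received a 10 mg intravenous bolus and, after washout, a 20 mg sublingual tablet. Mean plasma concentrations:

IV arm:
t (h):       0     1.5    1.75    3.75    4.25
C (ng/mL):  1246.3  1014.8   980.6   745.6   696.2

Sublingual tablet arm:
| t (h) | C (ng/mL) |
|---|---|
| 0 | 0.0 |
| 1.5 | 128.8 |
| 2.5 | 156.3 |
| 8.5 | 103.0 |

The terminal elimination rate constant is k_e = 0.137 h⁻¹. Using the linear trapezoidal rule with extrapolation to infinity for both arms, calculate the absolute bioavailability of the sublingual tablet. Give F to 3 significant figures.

F = 0.0970

Trapezoidal AUC_0→4.25 (IV):
  [0→1.5]: (1246.3+1014.8)/2 × 1.5 = 1695.825
  [1.5→1.75]: (1014.8+980.6)/2 × 0.25 = 249.425
  [1.75→3.75]: (980.6+745.6)/2 × 2 = 1726.2
  [3.75→4.25]: (745.6+696.2)/2 × 0.5 = 360.45
  Sum = 4031.9 ng/mL·h
IV tail: 696.2/0.137 = 5081.752; AUC_iv,0→∞ = 4031.9 + 5081.752 = 9113.652 ng/mL·h
Trapezoidal AUC_0→8.5 (sublingual tablet):
  [0→1.5]: (0.0+128.8)/2 × 1.5 = 96.6
  [1.5→2.5]: (128.8+156.3)/2 × 1 = 142.55
  [2.5→8.5]: (156.3+103.0)/2 × 6 = 777.9
  Sum = 1017.05 ng/mL·h
sublingual tablet tail: 103.0/0.137 = 751.825; AUC_ev,0→∞ = 1017.05 + 751.825 = 1768.875 ng/mL·h
F = (AUC_ev/D_ev)/(AUC_iv/D_iv) = (1768.875/20)/(9113.652/10) = 88.44375/911.3652 = 0.0970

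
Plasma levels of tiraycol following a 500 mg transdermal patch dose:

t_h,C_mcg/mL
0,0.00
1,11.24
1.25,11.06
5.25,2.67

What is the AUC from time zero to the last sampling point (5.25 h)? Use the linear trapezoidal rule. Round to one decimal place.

Trapezoidal AUC_0→5.25:
  [0→1]: (0.00+11.24)/2 × 1 = 5.62
  [1→1.25]: (11.24+11.06)/2 × 0.25 = 2.7875
  [1.25→5.25]: (11.06+2.67)/2 × 4 = 27.46
  Sum = 35.8675 mcg/mL·h

AUC = 35.9 mcg/mL·h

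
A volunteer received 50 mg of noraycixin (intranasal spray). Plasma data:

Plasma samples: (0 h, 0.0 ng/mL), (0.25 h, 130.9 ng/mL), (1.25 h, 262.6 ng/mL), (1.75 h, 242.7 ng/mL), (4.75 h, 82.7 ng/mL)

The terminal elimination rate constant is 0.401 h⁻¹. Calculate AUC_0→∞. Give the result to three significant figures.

Trapezoidal AUC_0→4.75:
  [0→0.25]: (0.0+130.9)/2 × 0.25 = 16.3625
  [0.25→1.25]: (130.9+262.6)/2 × 1 = 196.75
  [1.25→1.75]: (262.6+242.7)/2 × 0.5 = 126.325
  [1.75→4.75]: (242.7+82.7)/2 × 3 = 488.1
  Sum = 827.5375 ng/mL·h
Extrapolated tail: C_last / k_e = 82.7 / 0.401 = 206.234
AUC_0→∞ = 827.5375 + 206.234 = 1033.7715 ng/mL·h

AUC = 1030 ng/mL·h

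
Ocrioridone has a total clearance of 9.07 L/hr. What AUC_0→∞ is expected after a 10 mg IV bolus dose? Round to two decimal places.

AUC_0→∞ = Dose_iv / CL
        = 10 / 9.07 = 1.10254 mg/L·hr

AUC = 1.10 mg/L·hr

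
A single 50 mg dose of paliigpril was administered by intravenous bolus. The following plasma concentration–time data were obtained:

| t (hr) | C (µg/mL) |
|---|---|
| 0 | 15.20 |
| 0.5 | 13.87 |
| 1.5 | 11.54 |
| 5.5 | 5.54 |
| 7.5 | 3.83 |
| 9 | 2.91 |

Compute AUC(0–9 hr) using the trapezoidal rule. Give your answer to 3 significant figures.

AUC = 68.6 µg/mL·hr

Trapezoidal AUC_0→9:
  [0→0.5]: (15.20+13.87)/2 × 0.5 = 7.2675
  [0.5→1.5]: (13.87+11.54)/2 × 1 = 12.705
  [1.5→5.5]: (11.54+5.54)/2 × 4 = 34.16
  [5.5→7.5]: (5.54+3.83)/2 × 2 = 9.37
  [7.5→9]: (3.83+2.91)/2 × 1.5 = 5.055
  Sum = 68.5575 µg/mL·hr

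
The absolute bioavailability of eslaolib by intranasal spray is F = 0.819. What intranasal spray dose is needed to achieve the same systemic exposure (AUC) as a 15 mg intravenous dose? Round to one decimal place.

For equal systemic exposure: F × D_ev = D_iv
D_ev = D_iv / F = 15 / 0.819 = 18.315 mg

D_intranasal = 18.3 mg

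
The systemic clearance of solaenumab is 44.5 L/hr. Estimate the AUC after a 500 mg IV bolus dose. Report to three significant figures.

AUC_0→∞ = Dose_iv / CL
        = 500 / 44.5 = 11.236 mg/L·hr

AUC = 11.2 mg/L·hr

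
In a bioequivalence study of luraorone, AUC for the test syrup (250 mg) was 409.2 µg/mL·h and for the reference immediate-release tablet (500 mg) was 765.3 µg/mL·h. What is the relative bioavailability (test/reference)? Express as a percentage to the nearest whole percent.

F_rel = (AUC_test/D_test) / (AUC_ref/D_ref)
      = (409.2/250) / (765.3/500)
      = 1.6368 / 1.5306 = 1.0694 = 106.94%

F_rel = 107%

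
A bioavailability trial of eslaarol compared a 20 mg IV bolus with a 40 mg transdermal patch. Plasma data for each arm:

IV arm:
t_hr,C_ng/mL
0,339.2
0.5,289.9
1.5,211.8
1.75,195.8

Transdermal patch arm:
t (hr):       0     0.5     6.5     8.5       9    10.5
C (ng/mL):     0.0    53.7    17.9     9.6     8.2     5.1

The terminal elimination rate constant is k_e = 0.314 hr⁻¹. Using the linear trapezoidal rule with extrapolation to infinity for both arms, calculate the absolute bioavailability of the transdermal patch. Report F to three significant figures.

F = 0.132

Trapezoidal AUC_0→1.75 (IV):
  [0→0.5]: (339.2+289.9)/2 × 0.5 = 157.275
  [0.5→1.5]: (289.9+211.8)/2 × 1 = 250.85
  [1.5→1.75]: (211.8+195.8)/2 × 0.25 = 50.95
  Sum = 459.075 ng/mL·hr
IV tail: 195.8/0.314 = 623.567; AUC_iv,0→∞ = 459.075 + 623.567 = 1082.642 ng/mL·hr
Trapezoidal AUC_0→10.5 (transdermal patch):
  [0→0.5]: (0.0+53.7)/2 × 0.5 = 13.425
  [0.5→6.5]: (53.7+17.9)/2 × 6 = 214.8
  [6.5→8.5]: (17.9+9.6)/2 × 2 = 27.5
  [8.5→9]: (9.6+8.2)/2 × 0.5 = 4.45
  [9→10.5]: (8.2+5.1)/2 × 1.5 = 9.975
  Sum = 270.15 ng/mL·hr
transdermal patch tail: 5.1/0.314 = 16.242; AUC_ev,0→∞ = 270.15 + 16.242 = 286.392 ng/mL·hr
F = (AUC_ev/D_ev)/(AUC_iv/D_iv) = (286.392/40)/(1082.642/20) = 7.1598/54.1321 = 0.1323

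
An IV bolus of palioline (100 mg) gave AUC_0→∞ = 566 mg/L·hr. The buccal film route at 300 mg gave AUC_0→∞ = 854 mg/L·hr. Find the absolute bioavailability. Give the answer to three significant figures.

F = 0.503

F = (AUC_ev / D_ev) / (AUC_iv / D_iv)
  = (854/300) / (566/100)
  = 2.84667 / 5.66 = 0.5029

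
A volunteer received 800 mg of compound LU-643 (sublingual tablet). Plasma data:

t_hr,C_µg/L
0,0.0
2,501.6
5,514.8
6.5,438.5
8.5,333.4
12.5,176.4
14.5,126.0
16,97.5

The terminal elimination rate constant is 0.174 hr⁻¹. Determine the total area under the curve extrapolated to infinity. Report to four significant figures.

Trapezoidal AUC_0→16:
  [0→2]: (0.0+501.6)/2 × 2 = 501.6
  [2→5]: (501.6+514.8)/2 × 3 = 1524.6
  [5→6.5]: (514.8+438.5)/2 × 1.5 = 714.975
  [6.5→8.5]: (438.5+333.4)/2 × 2 = 771.9
  [8.5→12.5]: (333.4+176.4)/2 × 4 = 1019.6
  [12.5→14.5]: (176.4+126.0)/2 × 2 = 302.4
  [14.5→16]: (126.0+97.5)/2 × 1.5 = 167.625
  Sum = 5002.7 µg/L·hr
Extrapolated tail: C_last / k_e = 97.5 / 0.174 = 560.345
AUC_0→∞ = 5002.7 + 560.345 = 5563.045 µg/L·hr

AUC = 5563 µg/L·hr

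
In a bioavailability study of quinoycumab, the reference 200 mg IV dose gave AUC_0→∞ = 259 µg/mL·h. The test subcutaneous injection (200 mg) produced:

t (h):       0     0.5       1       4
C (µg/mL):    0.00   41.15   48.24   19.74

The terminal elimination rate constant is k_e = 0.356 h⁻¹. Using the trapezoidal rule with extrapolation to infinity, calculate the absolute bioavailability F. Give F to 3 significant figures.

Trapezoidal AUC_0→4 (subcutaneous injection):
  [0→0.5]: (0.00+41.15)/2 × 0.5 = 10.2875
  [0.5→1]: (41.15+48.24)/2 × 0.5 = 22.3475
  [1→4]: (48.24+19.74)/2 × 3 = 101.97
  Sum = 134.605 µg/mL·h
Tail: C_last/k_e = 19.74/0.356 = 55.449
AUC_0→∞ (subcutaneous injection) = 134.605 + 55.449 = 190.054 µg/mL·h
F = (AUC_ev/D_ev)/(AUC_iv/D_iv) = (190.054/200)/(259/200) = 0.95027/1.295 = 0.7338

F = 0.734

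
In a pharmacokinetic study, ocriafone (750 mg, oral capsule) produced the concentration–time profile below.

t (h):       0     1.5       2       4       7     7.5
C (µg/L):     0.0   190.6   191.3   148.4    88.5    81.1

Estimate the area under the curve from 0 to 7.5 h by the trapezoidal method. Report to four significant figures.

Trapezoidal AUC_0→7.5:
  [0→1.5]: (0.0+190.6)/2 × 1.5 = 142.95
  [1.5→2]: (190.6+191.3)/2 × 0.5 = 95.475
  [2→4]: (191.3+148.4)/2 × 2 = 339.7
  [4→7]: (148.4+88.5)/2 × 3 = 355.35
  [7→7.5]: (88.5+81.1)/2 × 0.5 = 42.4
  Sum = 975.875 µg/L·h

AUC = 975.9 µg/L·h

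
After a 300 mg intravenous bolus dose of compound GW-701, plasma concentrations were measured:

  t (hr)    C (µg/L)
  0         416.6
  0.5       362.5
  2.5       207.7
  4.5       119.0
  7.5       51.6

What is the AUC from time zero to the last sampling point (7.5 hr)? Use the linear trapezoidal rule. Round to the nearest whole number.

Trapezoidal AUC_0→7.5:
  [0→0.5]: (416.6+362.5)/2 × 0.5 = 194.775
  [0.5→2.5]: (362.5+207.7)/2 × 2 = 570.2
  [2.5→4.5]: (207.7+119.0)/2 × 2 = 326.7
  [4.5→7.5]: (119.0+51.6)/2 × 3 = 255.9
  Sum = 1347.575 µg/L·hr

AUC = 1348 µg/L·hr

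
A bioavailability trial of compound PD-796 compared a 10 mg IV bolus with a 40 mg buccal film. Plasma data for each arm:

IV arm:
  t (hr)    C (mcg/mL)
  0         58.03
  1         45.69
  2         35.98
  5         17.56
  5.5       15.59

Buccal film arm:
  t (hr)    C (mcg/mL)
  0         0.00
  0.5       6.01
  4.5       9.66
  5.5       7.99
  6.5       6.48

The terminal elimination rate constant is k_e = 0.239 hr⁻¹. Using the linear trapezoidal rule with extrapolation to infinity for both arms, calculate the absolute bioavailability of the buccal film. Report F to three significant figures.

Trapezoidal AUC_0→5.5 (IV):
  [0→1]: (58.03+45.69)/2 × 1 = 51.86
  [1→2]: (45.69+35.98)/2 × 1 = 40.835
  [2→5]: (35.98+17.56)/2 × 3 = 80.31
  [5→5.5]: (17.56+15.59)/2 × 0.5 = 8.2875
  Sum = 181.2925 mcg/mL·hr
IV tail: 15.59/0.239 = 65.230; AUC_iv,0→∞ = 181.2925 + 65.230 = 246.5225 mcg/mL·hr
Trapezoidal AUC_0→6.5 (buccal film):
  [0→0.5]: (0.00+6.01)/2 × 0.5 = 1.5025
  [0.5→4.5]: (6.01+9.66)/2 × 4 = 31.34
  [4.5→5.5]: (9.66+7.99)/2 × 1 = 8.825
  [5.5→6.5]: (7.99+6.48)/2 × 1 = 7.235
  Sum = 48.9025 mcg/mL·hr
buccal film tail: 6.48/0.239 = 27.113; AUC_ev,0→∞ = 48.9025 + 27.113 = 76.0155 mcg/mL·hr
F = (AUC_ev/D_ev)/(AUC_iv/D_iv) = (76.0155/40)/(246.5225/10) = 1.9003875/24.65225 = 0.0771

F = 0.0771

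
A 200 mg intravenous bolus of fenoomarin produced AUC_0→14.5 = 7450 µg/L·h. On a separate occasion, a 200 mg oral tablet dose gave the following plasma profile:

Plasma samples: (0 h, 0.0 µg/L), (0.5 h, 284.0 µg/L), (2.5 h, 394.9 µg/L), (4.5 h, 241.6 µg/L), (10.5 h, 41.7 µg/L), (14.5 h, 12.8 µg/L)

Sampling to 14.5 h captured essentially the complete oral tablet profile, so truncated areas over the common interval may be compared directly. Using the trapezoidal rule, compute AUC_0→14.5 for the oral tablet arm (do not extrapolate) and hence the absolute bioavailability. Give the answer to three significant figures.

Trapezoidal AUC_0→14.5 (oral tablet):
  [0→0.5]: (0.0+284.0)/2 × 0.5 = 71.0
  [0.5→2.5]: (284.0+394.9)/2 × 2 = 678.9
  [2.5→4.5]: (394.9+241.6)/2 × 2 = 636.5
  [4.5→10.5]: (241.6+41.7)/2 × 6 = 849.9
  [10.5→14.5]: (41.7+12.8)/2 × 4 = 109.0
  Sum = 2345.3 µg/L·h
F = (AUC_ev/D_ev)/(AUC_iv/D_iv) = (2345.3/200)/(7450/200) = 11.7265/37.25 = 0.3148

F = 0.315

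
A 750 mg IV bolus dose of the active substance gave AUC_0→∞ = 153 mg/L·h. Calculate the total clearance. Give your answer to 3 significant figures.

CL = Dose_iv / AUC_0→∞
   = 750 / 153 = 4.90196 L/h

CL = 4.90 L/h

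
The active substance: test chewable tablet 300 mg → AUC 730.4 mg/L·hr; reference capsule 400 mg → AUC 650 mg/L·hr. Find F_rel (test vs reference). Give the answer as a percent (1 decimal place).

F_rel = 149.8%

F_rel = (AUC_test/D_test) / (AUC_ref/D_ref)
      = (730.4/300) / (650/400)
      = 2.43467 / 1.625 = 1.4983 = 149.83%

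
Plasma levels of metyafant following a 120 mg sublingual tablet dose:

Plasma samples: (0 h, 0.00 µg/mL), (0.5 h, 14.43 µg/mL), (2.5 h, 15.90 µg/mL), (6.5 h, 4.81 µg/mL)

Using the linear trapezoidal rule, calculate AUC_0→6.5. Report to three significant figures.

AUC = 75.4 µg/mL·h

Trapezoidal AUC_0→6.5:
  [0→0.5]: (0.00+14.43)/2 × 0.5 = 3.6075
  [0.5→2.5]: (14.43+15.90)/2 × 2 = 30.33
  [2.5→6.5]: (15.90+4.81)/2 × 4 = 41.42
  Sum = 75.3575 µg/mL·h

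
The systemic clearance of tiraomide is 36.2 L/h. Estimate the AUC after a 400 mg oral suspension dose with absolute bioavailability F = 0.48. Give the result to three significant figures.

AUC = 5.30 mg/L·h

AUC_0→∞ = F × Dose / CL
        = 0.48 × 400 / 36.2 = 5.30387 mg/L·h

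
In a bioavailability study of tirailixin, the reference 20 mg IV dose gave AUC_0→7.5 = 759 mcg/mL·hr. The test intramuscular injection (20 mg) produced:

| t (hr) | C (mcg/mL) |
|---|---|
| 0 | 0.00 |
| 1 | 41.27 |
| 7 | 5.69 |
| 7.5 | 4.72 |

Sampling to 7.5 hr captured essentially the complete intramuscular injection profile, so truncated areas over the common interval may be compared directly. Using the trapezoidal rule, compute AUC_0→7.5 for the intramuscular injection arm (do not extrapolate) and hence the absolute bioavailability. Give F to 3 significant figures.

Trapezoidal AUC_0→7.5 (intramuscular injection):
  [0→1]: (0.00+41.27)/2 × 1 = 20.635
  [1→7]: (41.27+5.69)/2 × 6 = 140.88
  [7→7.5]: (5.69+4.72)/2 × 0.5 = 2.6025
  Sum = 164.1175 mcg/mL·hr
F = (AUC_ev/D_ev)/(AUC_iv/D_iv) = (164.1175/20)/(759/20) = 8.205875/37.95 = 0.2162

F = 0.216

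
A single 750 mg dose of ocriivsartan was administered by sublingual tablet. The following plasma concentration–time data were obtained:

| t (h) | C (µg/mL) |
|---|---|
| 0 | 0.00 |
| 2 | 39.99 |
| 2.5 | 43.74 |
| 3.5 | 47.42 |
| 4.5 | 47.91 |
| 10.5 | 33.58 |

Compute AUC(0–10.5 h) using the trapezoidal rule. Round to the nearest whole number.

Trapezoidal AUC_0→10.5:
  [0→2]: (0.00+39.99)/2 × 2 = 39.99
  [2→2.5]: (39.99+43.74)/2 × 0.5 = 20.9325
  [2.5→3.5]: (43.74+47.42)/2 × 1 = 45.58
  [3.5→4.5]: (47.42+47.91)/2 × 1 = 47.665
  [4.5→10.5]: (47.91+33.58)/2 × 6 = 244.47
  Sum = 398.6375 µg/mL·h

AUC = 399 µg/mL·h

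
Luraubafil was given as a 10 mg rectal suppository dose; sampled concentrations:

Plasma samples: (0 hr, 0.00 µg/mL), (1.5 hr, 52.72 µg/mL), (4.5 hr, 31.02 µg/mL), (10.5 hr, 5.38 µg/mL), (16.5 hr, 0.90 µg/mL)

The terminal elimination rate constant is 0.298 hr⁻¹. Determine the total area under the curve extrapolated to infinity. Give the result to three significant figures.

Trapezoidal AUC_0→16.5:
  [0→1.5]: (0.00+52.72)/2 × 1.5 = 39.54
  [1.5→4.5]: (52.72+31.02)/2 × 3 = 125.61
  [4.5→10.5]: (31.02+5.38)/2 × 6 = 109.2
  [10.5→16.5]: (5.38+0.90)/2 × 6 = 18.84
  Sum = 293.19 µg/mL·hr
Extrapolated tail: C_last / k_e = 0.90 / 0.298 = 3.020
AUC_0→∞ = 293.19 + 3.020 = 296.21 µg/mL·hr

AUC = 296 µg/mL·hr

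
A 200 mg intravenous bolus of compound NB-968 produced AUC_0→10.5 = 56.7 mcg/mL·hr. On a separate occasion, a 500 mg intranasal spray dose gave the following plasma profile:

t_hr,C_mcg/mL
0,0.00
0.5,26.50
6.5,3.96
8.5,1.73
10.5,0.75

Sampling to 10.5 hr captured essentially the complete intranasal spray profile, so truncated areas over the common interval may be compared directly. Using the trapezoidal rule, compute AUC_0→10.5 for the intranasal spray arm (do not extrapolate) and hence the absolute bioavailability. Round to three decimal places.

F = 0.749

Trapezoidal AUC_0→10.5 (intranasal spray):
  [0→0.5]: (0.00+26.50)/2 × 0.5 = 6.625
  [0.5→6.5]: (26.50+3.96)/2 × 6 = 91.38
  [6.5→8.5]: (3.96+1.73)/2 × 2 = 5.69
  [8.5→10.5]: (1.73+0.75)/2 × 2 = 2.48
  Sum = 106.175 mcg/mL·hr
F = (AUC_ev/D_ev)/(AUC_iv/D_iv) = (106.175/500)/(56.7/200) = 0.21235/0.2835 = 0.7490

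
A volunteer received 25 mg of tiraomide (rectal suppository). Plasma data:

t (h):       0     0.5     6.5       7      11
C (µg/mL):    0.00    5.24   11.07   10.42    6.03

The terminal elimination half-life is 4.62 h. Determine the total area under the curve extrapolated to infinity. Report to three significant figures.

AUC = 129 µg/mL·h

Trapezoidal AUC_0→11:
  [0→0.5]: (0.00+5.24)/2 × 0.5 = 1.31
  [0.5→6.5]: (5.24+11.07)/2 × 6 = 48.93
  [6.5→7]: (11.07+10.42)/2 × 0.5 = 5.3725
  [7→11]: (10.42+6.03)/2 × 4 = 32.9
  Sum = 88.5125 µg/mL·h
k_e = ln2 / t½ = 0.693147 / 4.62 = 0.1500 h^-1
Extrapolated tail: C_last / k_e = 6.03 / 0.15 = 40.200
AUC_0→∞ = 88.5125 + 40.200 = 128.7125 µg/mL·h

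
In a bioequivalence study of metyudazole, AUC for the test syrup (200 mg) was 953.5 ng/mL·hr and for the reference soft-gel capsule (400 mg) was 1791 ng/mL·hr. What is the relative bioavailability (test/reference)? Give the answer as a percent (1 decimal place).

F_rel = (AUC_test/D_test) / (AUC_ref/D_ref)
      = (953.5/200) / (1791/400)
      = 4.7675 / 4.4775 = 1.0648 = 106.48%

F_rel = 106.5%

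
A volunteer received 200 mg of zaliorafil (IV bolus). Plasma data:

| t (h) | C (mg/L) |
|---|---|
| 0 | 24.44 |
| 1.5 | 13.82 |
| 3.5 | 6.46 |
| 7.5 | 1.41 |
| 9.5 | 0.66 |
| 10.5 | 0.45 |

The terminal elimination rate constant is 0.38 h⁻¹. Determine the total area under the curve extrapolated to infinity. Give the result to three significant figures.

Trapezoidal AUC_0→10.5:
  [0→1.5]: (24.44+13.82)/2 × 1.5 = 28.695
  [1.5→3.5]: (13.82+6.46)/2 × 2 = 20.28
  [3.5→7.5]: (6.46+1.41)/2 × 4 = 15.74
  [7.5→9.5]: (1.41+0.66)/2 × 2 = 2.07
  [9.5→10.5]: (0.66+0.45)/2 × 1 = 0.555
  Sum = 67.34 mg/L·h
Extrapolated tail: C_last / k_e = 0.45 / 0.38 = 1.184
AUC_0→∞ = 67.34 + 1.184 = 68.524 mg/L·h

AUC = 68.5 mg/L·h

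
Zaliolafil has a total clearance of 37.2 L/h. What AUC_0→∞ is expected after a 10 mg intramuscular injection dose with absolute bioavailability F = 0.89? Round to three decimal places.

AUC = 0.239 mg/L·h

AUC_0→∞ = F × Dose / CL
        = 0.89 × 10 / 37.2 = 0.239247 mg/L·h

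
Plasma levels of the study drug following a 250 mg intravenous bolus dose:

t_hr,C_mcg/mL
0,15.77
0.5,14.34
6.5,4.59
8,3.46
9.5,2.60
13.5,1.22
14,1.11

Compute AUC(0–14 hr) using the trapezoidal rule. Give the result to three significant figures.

AUC = 83.1 mcg/mL·hr

Trapezoidal AUC_0→14:
  [0→0.5]: (15.77+14.34)/2 × 0.5 = 7.5275
  [0.5→6.5]: (14.34+4.59)/2 × 6 = 56.79
  [6.5→8]: (4.59+3.46)/2 × 1.5 = 6.0375
  [8→9.5]: (3.46+2.60)/2 × 1.5 = 4.545
  [9.5→13.5]: (2.60+1.22)/2 × 4 = 7.64
  [13.5→14]: (1.22+1.11)/2 × 0.5 = 0.5825
  Sum = 83.1225 mcg/mL·hr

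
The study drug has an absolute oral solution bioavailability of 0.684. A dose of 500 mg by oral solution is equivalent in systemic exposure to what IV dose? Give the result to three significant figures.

D_iv = 342 mg

Systemic exposure from an extravascular dose = F × D_ev, so the equivalent IV dose is F × D_ev.
D_iv = F × D_ev = 0.684 × 500 = 342 mg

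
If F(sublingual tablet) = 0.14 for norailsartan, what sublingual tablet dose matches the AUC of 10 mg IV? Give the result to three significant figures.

For equal systemic exposure: F × D_ev = D_iv
D_ev = D_iv / F = 10 / 0.14 = 71.4286 mg

D_sublingual = 71.4 mg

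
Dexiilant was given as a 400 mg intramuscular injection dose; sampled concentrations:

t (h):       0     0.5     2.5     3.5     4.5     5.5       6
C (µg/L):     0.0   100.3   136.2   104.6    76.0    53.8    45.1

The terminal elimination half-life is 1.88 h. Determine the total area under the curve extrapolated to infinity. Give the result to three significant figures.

AUC = 684 µg/L·h

Trapezoidal AUC_0→6:
  [0→0.5]: (0.0+100.3)/2 × 0.5 = 25.075
  [0.5→2.5]: (100.3+136.2)/2 × 2 = 236.5
  [2.5→3.5]: (136.2+104.6)/2 × 1 = 120.4
  [3.5→4.5]: (104.6+76.0)/2 × 1 = 90.3
  [4.5→5.5]: (76.0+53.8)/2 × 1 = 64.9
  [5.5→6]: (53.8+45.1)/2 × 0.5 = 24.725
  Sum = 561.9 µg/L·h
k_e = ln2 / t½ = 0.693147 / 1.88 = 0.3687 h^-1
Extrapolated tail: C_last / k_e = 45.1 / 0.3687 = 122.322
AUC_0→∞ = 561.9 + 122.322 = 684.222 µg/L·h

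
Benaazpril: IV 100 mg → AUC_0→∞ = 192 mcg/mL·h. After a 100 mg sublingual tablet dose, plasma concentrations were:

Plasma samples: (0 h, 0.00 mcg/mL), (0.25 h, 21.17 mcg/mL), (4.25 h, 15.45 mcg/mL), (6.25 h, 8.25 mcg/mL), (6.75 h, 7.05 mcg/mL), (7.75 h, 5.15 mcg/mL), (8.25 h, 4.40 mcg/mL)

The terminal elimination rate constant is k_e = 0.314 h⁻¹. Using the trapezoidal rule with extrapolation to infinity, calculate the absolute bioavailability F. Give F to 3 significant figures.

Trapezoidal AUC_0→8.25 (sublingual tablet):
  [0→0.25]: (0.00+21.17)/2 × 0.25 = 2.64625
  [0.25→4.25]: (21.17+15.45)/2 × 4 = 73.24
  [4.25→6.25]: (15.45+8.25)/2 × 2 = 23.7
  [6.25→6.75]: (8.25+7.05)/2 × 0.5 = 3.825
  [6.75→7.75]: (7.05+5.15)/2 × 1 = 6.1
  [7.75→8.25]: (5.15+4.40)/2 × 0.5 = 2.3875
  Sum = 111.89875 mcg/mL·h
Tail: C_last/k_e = 4.40/0.314 = 14.013
AUC_0→∞ (sublingual tablet) = 111.89875 + 14.013 = 125.91175 mcg/mL·h
F = (AUC_ev/D_ev)/(AUC_iv/D_iv) = (125.91175/100)/(192/100) = 1.2591175/1.92 = 0.6558

F = 0.656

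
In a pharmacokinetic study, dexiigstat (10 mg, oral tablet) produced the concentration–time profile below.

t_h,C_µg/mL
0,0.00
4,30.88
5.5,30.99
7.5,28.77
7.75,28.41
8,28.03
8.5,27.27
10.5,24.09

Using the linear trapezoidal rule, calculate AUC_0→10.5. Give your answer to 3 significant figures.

AUC = 247 µg/mL·h

Trapezoidal AUC_0→10.5:
  [0→4]: (0.00+30.88)/2 × 4 = 61.76
  [4→5.5]: (30.88+30.99)/2 × 1.5 = 46.4025
  [5.5→7.5]: (30.99+28.77)/2 × 2 = 59.76
  [7.5→7.75]: (28.77+28.41)/2 × 0.25 = 7.1475
  [7.75→8]: (28.41+28.03)/2 × 0.25 = 7.055
  [8→8.5]: (28.03+27.27)/2 × 0.5 = 13.825
  [8.5→10.5]: (27.27+24.09)/2 × 2 = 51.36
  Sum = 247.31 µg/mL·h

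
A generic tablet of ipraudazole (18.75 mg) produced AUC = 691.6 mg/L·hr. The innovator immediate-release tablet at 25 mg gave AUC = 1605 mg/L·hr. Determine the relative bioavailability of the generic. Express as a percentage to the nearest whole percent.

F_rel = (AUC_test/D_test) / (AUC_ref/D_ref)
      = (691.6/18.75) / (1605/25)
      = 36.8853 / 64.2 = 0.5745 = 57.45%

F_rel = 57%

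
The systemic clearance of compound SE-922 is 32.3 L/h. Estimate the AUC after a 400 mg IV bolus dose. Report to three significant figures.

AUC = 12.4 mg/L·h

AUC_0→∞ = Dose_iv / CL
        = 400 / 32.3 = 12.3839 mg/L·h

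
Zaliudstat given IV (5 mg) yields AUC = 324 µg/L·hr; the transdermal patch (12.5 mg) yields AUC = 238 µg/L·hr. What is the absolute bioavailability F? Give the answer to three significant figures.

F = 0.294

F = (AUC_ev / D_ev) / (AUC_iv / D_iv)
  = (238/12.5) / (324/5)
  = 19.04 / 64.8 = 0.2938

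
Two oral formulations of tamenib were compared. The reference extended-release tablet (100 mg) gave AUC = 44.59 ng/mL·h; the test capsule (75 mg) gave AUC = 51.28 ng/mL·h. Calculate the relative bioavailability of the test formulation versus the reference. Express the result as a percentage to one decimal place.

F_rel = (AUC_test/D_test) / (AUC_ref/D_ref)
      = (51.28/75) / (44.59/100)
      = 0.683733 / 0.4459 = 1.5334 = 153.34%

F_rel = 153.3%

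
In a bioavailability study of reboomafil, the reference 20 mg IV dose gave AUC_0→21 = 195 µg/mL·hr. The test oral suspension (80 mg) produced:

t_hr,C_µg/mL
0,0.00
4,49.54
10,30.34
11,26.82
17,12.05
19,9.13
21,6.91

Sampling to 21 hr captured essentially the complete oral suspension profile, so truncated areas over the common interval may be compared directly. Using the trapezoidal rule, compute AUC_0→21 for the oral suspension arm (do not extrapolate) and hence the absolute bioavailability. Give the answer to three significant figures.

F = 0.668

Trapezoidal AUC_0→21 (oral suspension):
  [0→4]: (0.00+49.54)/2 × 4 = 99.08
  [4→10]: (49.54+30.34)/2 × 6 = 239.64
  [10→11]: (30.34+26.82)/2 × 1 = 28.58
  [11→17]: (26.82+12.05)/2 × 6 = 116.61
  [17→19]: (12.05+9.13)/2 × 2 = 21.18
  [19→21]: (9.13+6.91)/2 × 2 = 16.04
  Sum = 521.13 µg/mL·hr
F = (AUC_ev/D_ev)/(AUC_iv/D_iv) = (521.13/80)/(195/20) = 6.514125/9.75 = 0.6681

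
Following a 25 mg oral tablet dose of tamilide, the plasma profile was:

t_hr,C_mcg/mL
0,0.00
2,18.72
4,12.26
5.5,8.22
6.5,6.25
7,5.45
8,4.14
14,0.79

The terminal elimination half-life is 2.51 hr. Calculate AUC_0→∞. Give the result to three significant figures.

AUC = 97.7 mcg/mL·hr

Trapezoidal AUC_0→14:
  [0→2]: (0.00+18.72)/2 × 2 = 18.72
  [2→4]: (18.72+12.26)/2 × 2 = 30.98
  [4→5.5]: (12.26+8.22)/2 × 1.5 = 15.36
  [5.5→6.5]: (8.22+6.25)/2 × 1 = 7.235
  [6.5→7]: (6.25+5.45)/2 × 0.5 = 2.925
  [7→8]: (5.45+4.14)/2 × 1 = 4.795
  [8→14]: (4.14+0.79)/2 × 6 = 14.79
  Sum = 94.805 mcg/mL·hr
k_e = ln2 / t½ = 0.693147 / 2.51 = 0.2762 hr^-1
Extrapolated tail: C_last / k_e = 0.79 / 0.2762 = 2.860
AUC_0→∞ = 94.805 + 2.860 = 97.665 mcg/mL·hr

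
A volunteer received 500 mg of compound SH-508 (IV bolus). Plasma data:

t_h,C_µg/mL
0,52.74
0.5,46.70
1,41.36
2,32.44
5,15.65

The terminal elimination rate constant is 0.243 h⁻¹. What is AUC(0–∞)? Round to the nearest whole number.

AUC = 220 µg/mL·h

Trapezoidal AUC_0→5:
  [0→0.5]: (52.74+46.70)/2 × 0.5 = 24.86
  [0.5→1]: (46.70+41.36)/2 × 0.5 = 22.015
  [1→2]: (41.36+32.44)/2 × 1 = 36.9
  [2→5]: (32.44+15.65)/2 × 3 = 72.135
  Sum = 155.91 µg/mL·h
Extrapolated tail: C_last / k_e = 15.65 / 0.243 = 64.403
AUC_0→∞ = 155.91 + 64.403 = 220.313 µg/mL·h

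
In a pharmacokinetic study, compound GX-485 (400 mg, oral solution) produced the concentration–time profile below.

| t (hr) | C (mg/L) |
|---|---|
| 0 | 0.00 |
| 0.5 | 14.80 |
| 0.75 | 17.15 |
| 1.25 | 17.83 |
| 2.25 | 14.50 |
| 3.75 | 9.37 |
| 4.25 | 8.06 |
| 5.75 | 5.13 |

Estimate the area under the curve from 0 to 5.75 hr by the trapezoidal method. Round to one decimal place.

Trapezoidal AUC_0→5.75:
  [0→0.5]: (0.00+14.80)/2 × 0.5 = 3.7
  [0.5→0.75]: (14.80+17.15)/2 × 0.25 = 3.99375
  [0.75→1.25]: (17.15+17.83)/2 × 0.5 = 8.745
  [1.25→2.25]: (17.83+14.50)/2 × 1 = 16.165
  [2.25→3.75]: (14.50+9.37)/2 × 1.5 = 17.9025
  [3.75→4.25]: (9.37+8.06)/2 × 0.5 = 4.3575
  [4.25→5.75]: (8.06+5.13)/2 × 1.5 = 9.8925
  Sum = 64.75625 mg/L·hr

AUC = 64.8 mg/L·hr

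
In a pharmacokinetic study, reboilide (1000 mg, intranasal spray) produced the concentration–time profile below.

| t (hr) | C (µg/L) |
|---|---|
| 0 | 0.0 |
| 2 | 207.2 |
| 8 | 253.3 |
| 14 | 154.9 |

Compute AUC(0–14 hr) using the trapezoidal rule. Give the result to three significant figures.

AUC = 2810 µg/L·hr

Trapezoidal AUC_0→14:
  [0→2]: (0.0+207.2)/2 × 2 = 207.2
  [2→8]: (207.2+253.3)/2 × 6 = 1381.5
  [8→14]: (253.3+154.9)/2 × 6 = 1224.6
  Sum = 2813.3 µg/L·hr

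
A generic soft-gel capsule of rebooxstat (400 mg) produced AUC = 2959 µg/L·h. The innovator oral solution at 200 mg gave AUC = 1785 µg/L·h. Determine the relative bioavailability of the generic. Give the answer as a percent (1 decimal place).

F_rel = 82.9%

F_rel = (AUC_test/D_test) / (AUC_ref/D_ref)
      = (2959/400) / (1785/200)
      = 7.3975 / 8.925 = 0.8289 = 82.89%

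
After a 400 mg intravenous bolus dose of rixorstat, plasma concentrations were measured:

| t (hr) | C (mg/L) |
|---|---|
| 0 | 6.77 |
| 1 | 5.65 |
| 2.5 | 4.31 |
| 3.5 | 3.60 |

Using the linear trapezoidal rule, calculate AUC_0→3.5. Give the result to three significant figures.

Trapezoidal AUC_0→3.5:
  [0→1]: (6.77+5.65)/2 × 1 = 6.21
  [1→2.5]: (5.65+4.31)/2 × 1.5 = 7.47
  [2.5→3.5]: (4.31+3.60)/2 × 1 = 3.955
  Sum = 17.635 mg/L·hr

AUC = 17.6 mg/L·hr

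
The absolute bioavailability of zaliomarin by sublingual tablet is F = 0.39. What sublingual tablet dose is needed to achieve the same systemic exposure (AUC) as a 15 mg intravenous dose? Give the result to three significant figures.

D_sublingual = 38.5 mg

For equal systemic exposure: F × D_ev = D_iv
D_ev = D_iv / F = 15 / 0.39 = 38.4615 mg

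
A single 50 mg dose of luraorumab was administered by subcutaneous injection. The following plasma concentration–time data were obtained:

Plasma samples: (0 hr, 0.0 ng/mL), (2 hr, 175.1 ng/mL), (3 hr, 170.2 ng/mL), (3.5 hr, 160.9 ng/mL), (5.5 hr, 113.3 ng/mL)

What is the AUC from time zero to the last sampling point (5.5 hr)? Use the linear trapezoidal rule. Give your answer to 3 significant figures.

AUC = 705 ng/mL·hr

Trapezoidal AUC_0→5.5:
  [0→2]: (0.0+175.1)/2 × 2 = 175.1
  [2→3]: (175.1+170.2)/2 × 1 = 172.65
  [3→3.5]: (170.2+160.9)/2 × 0.5 = 82.775
  [3.5→5.5]: (160.9+113.3)/2 × 2 = 274.2
  Sum = 704.725 ng/mL·hr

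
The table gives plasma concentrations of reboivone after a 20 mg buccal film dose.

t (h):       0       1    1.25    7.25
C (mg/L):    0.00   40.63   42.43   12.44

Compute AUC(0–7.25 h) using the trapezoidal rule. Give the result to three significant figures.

AUC = 195 mg/L·h

Trapezoidal AUC_0→7.25:
  [0→1]: (0.00+40.63)/2 × 1 = 20.315
  [1→1.25]: (40.63+42.43)/2 × 0.25 = 10.3825
  [1.25→7.25]: (42.43+12.44)/2 × 6 = 164.61
  Sum = 195.3075 mg/L·h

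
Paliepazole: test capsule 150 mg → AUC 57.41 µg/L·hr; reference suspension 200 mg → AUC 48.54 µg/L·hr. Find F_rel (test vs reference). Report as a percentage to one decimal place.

F_rel = 157.7%

F_rel = (AUC_test/D_test) / (AUC_ref/D_ref)
      = (57.41/150) / (48.54/200)
      = 0.382733 / 0.2427 = 1.5770 = 157.70%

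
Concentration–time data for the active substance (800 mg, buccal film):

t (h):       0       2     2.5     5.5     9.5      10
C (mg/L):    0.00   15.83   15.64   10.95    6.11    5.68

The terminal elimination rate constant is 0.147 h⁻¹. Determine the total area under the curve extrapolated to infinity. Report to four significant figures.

Trapezoidal AUC_0→10:
  [0→2]: (0.00+15.83)/2 × 2 = 15.83
  [2→2.5]: (15.83+15.64)/2 × 0.5 = 7.8675
  [2.5→5.5]: (15.64+10.95)/2 × 3 = 39.885
  [5.5→9.5]: (10.95+6.11)/2 × 4 = 34.12
  [9.5→10]: (6.11+5.68)/2 × 0.5 = 2.9475
  Sum = 100.65 mg/L·h
Extrapolated tail: C_last / k_e = 5.68 / 0.147 = 38.639
AUC_0→∞ = 100.65 + 38.639 = 139.289 mg/L·h

AUC = 139.3 mg/L·h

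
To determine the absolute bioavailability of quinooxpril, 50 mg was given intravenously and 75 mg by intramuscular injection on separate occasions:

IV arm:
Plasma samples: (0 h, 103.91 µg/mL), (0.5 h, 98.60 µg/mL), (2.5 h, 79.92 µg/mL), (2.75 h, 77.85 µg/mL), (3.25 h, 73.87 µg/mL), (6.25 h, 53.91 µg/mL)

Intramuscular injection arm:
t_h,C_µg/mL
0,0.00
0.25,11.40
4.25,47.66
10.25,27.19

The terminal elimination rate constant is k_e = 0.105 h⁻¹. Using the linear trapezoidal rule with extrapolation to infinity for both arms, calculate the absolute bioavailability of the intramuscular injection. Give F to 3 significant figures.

Trapezoidal AUC_0→6.25 (IV):
  [0→0.5]: (103.91+98.60)/2 × 0.5 = 50.6275
  [0.5→2.5]: (98.60+79.92)/2 × 2 = 178.52
  [2.5→2.75]: (79.92+77.85)/2 × 0.25 = 19.72125
  [2.75→3.25]: (77.85+73.87)/2 × 0.5 = 37.93
  [3.25→6.25]: (73.87+53.91)/2 × 3 = 191.67
  Sum = 478.46875 µg/mL·h
IV tail: 53.91/0.105 = 513.429; AUC_iv,0→∞ = 478.46875 + 513.429 = 991.89775 µg/mL·h
Trapezoidal AUC_0→10.25 (intramuscular injection):
  [0→0.25]: (0.00+11.40)/2 × 0.25 = 1.425
  [0.25→4.25]: (11.40+47.66)/2 × 4 = 118.12
  [4.25→10.25]: (47.66+27.19)/2 × 6 = 224.55
  Sum = 344.095 µg/mL·h
intramuscular injection tail: 27.19/0.105 = 258.952; AUC_ev,0→∞ = 344.095 + 258.952 = 603.047 µg/mL·h
F = (AUC_ev/D_ev)/(AUC_iv/D_iv) = (603.047/75)/(991.89775/50) = 8.04063/19.837955 = 0.4053

F = 0.405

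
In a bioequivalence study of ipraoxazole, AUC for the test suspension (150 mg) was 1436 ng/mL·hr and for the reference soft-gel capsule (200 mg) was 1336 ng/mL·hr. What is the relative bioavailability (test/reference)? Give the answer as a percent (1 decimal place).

F_rel = 143.3%

F_rel = (AUC_test/D_test) / (AUC_ref/D_ref)
      = (1436/150) / (1336/200)
      = 9.57333 / 6.68 = 1.4331 = 143.31%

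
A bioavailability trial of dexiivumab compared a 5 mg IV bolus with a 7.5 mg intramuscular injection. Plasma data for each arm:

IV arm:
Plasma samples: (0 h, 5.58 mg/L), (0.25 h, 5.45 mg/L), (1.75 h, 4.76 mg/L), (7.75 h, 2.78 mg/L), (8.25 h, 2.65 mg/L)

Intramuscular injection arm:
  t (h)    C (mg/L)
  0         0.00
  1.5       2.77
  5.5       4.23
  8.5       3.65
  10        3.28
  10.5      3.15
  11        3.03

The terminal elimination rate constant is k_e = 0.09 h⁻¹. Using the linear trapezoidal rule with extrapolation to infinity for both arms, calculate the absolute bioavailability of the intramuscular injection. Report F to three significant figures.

F = 0.746

Trapezoidal AUC_0→8.25 (IV):
  [0→0.25]: (5.58+5.45)/2 × 0.25 = 1.37875
  [0.25→1.75]: (5.45+4.76)/2 × 1.5 = 7.6575
  [1.75→7.75]: (4.76+2.78)/2 × 6 = 22.62
  [7.75→8.25]: (2.78+2.65)/2 × 0.5 = 1.3575
  Sum = 33.01375 mg/L·h
IV tail: 2.65/0.09 = 29.444; AUC_iv,0→∞ = 33.01375 + 29.444 = 62.45775 mg/L·h
Trapezoidal AUC_0→11 (intramuscular injection):
  [0→1.5]: (0.00+2.77)/2 × 1.5 = 2.0775
  [1.5→5.5]: (2.77+4.23)/2 × 4 = 14.0
  [5.5→8.5]: (4.23+3.65)/2 × 3 = 11.82
  [8.5→10]: (3.65+3.28)/2 × 1.5 = 5.1975
  [10→10.5]: (3.28+3.15)/2 × 0.5 = 1.6075
  [10.5→11]: (3.15+3.03)/2 × 0.5 = 1.545
  Sum = 36.2475 mg/L·h
intramuscular injection tail: 3.03/0.09 = 33.667; AUC_ev,0→∞ = 36.2475 + 33.667 = 69.9145 mg/L·h
F = (AUC_ev/D_ev)/(AUC_iv/D_iv) = (69.9145/7.5)/(62.45775/5) = 9.32193/12.49155 = 0.7463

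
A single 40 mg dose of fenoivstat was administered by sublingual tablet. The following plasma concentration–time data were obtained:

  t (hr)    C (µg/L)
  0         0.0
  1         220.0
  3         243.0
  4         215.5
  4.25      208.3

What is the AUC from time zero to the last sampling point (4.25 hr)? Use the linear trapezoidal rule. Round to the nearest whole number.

Trapezoidal AUC_0→4.25:
  [0→1]: (0.0+220.0)/2 × 1 = 110.0
  [1→3]: (220.0+243.0)/2 × 2 = 463.0
  [3→4]: (243.0+215.5)/2 × 1 = 229.25
  [4→4.25]: (215.5+208.3)/2 × 0.25 = 52.975
  Sum = 855.225 µg/L·hr

AUC = 855 µg/L·hr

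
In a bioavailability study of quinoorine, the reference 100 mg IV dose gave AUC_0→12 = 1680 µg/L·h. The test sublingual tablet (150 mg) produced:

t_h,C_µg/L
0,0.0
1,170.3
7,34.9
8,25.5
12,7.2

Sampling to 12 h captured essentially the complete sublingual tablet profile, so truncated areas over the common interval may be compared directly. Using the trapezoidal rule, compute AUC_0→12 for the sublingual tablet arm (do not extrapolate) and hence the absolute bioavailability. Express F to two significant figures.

F = 0.32

Trapezoidal AUC_0→12 (sublingual tablet):
  [0→1]: (0.0+170.3)/2 × 1 = 85.15
  [1→7]: (170.3+34.9)/2 × 6 = 615.6
  [7→8]: (34.9+25.5)/2 × 1 = 30.2
  [8→12]: (25.5+7.2)/2 × 4 = 65.4
  Sum = 796.35 µg/L·h
F = (AUC_ev/D_ev)/(AUC_iv/D_iv) = (796.35/150)/(1680/100) = 5.309/16.8 = 0.3160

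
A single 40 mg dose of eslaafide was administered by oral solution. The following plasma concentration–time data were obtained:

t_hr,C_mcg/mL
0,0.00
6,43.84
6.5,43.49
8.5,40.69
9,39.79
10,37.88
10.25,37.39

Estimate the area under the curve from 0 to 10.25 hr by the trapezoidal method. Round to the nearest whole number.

AUC = 306 mcg/mL·hr

Trapezoidal AUC_0→10.25:
  [0→6]: (0.00+43.84)/2 × 6 = 131.52
  [6→6.5]: (43.84+43.49)/2 × 0.5 = 21.8325
  [6.5→8.5]: (43.49+40.69)/2 × 2 = 84.18
  [8.5→9]: (40.69+39.79)/2 × 0.5 = 20.12
  [9→10]: (39.79+37.88)/2 × 1 = 38.835
  [10→10.25]: (37.88+37.39)/2 × 0.25 = 9.40875
  Sum = 305.89625 mcg/mL·hr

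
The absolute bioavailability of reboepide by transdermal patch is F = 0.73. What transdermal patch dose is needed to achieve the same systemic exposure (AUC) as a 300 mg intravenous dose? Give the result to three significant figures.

For equal systemic exposure: F × D_ev = D_iv
D_ev = D_iv / F = 300 / 0.73 = 410.959 mg

D_transdermal = 411 mg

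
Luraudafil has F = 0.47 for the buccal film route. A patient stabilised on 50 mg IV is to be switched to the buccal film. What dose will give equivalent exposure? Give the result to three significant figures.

For equal systemic exposure: F × D_ev = D_iv
D_ev = D_iv / F = 50 / 0.47 = 106.383 mg

D_buccal = 106 mg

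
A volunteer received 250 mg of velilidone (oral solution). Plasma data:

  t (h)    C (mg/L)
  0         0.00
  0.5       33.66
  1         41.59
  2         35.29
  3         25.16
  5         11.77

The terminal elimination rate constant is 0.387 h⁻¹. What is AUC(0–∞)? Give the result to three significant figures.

AUC = 163 mg/L·h

Trapezoidal AUC_0→5:
  [0→0.5]: (0.00+33.66)/2 × 0.5 = 8.415
  [0.5→1]: (33.66+41.59)/2 × 0.5 = 18.8125
  [1→2]: (41.59+35.29)/2 × 1 = 38.44
  [2→3]: (35.29+25.16)/2 × 1 = 30.225
  [3→5]: (25.16+11.77)/2 × 2 = 36.93
  Sum = 132.8225 mg/L·h
Extrapolated tail: C_last / k_e = 11.77 / 0.387 = 30.413
AUC_0→∞ = 132.8225 + 30.413 = 163.2355 mg/L·h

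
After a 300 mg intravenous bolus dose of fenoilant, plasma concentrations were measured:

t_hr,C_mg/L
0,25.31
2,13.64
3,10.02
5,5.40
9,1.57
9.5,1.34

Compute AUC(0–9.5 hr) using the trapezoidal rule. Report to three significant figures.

Trapezoidal AUC_0→9.5:
  [0→2]: (25.31+13.64)/2 × 2 = 38.95
  [2→3]: (13.64+10.02)/2 × 1 = 11.83
  [3→5]: (10.02+5.40)/2 × 2 = 15.42
  [5→9]: (5.40+1.57)/2 × 4 = 13.94
  [9→9.5]: (1.57+1.34)/2 × 0.5 = 0.7275
  Sum = 80.8675 mg/L·hr

AUC = 80.9 mg/L·hr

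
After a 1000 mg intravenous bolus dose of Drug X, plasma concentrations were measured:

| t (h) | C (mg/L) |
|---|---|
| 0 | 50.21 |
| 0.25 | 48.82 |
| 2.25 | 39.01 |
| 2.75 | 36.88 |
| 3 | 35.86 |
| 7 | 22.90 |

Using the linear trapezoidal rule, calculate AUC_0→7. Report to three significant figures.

AUC = 246 mg/L·h

Trapezoidal AUC_0→7:
  [0→0.25]: (50.21+48.82)/2 × 0.25 = 12.37875
  [0.25→2.25]: (48.82+39.01)/2 × 2 = 87.83
  [2.25→2.75]: (39.01+36.88)/2 × 0.5 = 18.9725
  [2.75→3]: (36.88+35.86)/2 × 0.25 = 9.0925
  [3→7]: (35.86+22.90)/2 × 4 = 117.52
  Sum = 245.79375 mg/L·h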